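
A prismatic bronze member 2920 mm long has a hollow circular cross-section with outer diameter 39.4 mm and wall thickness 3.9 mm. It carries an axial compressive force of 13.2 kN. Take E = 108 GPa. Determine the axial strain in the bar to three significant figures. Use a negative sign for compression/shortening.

A = 435 mm².
σ = N/A = -30.35 MPa; ε = σ/E = -30.35/108000 = -2.810e-04.

-2.81e-04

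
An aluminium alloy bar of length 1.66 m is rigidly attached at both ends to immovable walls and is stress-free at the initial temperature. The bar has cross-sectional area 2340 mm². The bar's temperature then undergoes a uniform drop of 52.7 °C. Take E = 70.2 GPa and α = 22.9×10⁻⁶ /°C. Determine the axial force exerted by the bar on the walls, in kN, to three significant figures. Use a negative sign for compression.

198 kN

Free thermal expansion αLΔT = 22.9e-6 · 1660 · -52.7 = -2.003 mm.
The walls impose strain ε = −(-2.003)/1660 = 1.2068e-03; σ = Eε = 70200 · 1.2068e-03 = 84.72 MPa.
Wall reaction R = σ·A = 84.72·2340 = 198200 N = 198.2 kN.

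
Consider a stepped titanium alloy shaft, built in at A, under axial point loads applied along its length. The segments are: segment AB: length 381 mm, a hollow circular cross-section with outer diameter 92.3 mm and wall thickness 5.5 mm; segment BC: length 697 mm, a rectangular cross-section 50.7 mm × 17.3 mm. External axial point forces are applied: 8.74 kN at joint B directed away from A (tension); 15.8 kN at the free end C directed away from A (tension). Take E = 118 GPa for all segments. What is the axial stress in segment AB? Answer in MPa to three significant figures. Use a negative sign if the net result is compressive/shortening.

16.4 MPa

Internal axial forces (sectioning from the free end, tension +): N_BC = 15.8 kN, N_AB = 24.54 kN.
A_AB = 1500 mm².
σ_AB = N_AB/A_AB = 24540/1500 = 16.36 MPa.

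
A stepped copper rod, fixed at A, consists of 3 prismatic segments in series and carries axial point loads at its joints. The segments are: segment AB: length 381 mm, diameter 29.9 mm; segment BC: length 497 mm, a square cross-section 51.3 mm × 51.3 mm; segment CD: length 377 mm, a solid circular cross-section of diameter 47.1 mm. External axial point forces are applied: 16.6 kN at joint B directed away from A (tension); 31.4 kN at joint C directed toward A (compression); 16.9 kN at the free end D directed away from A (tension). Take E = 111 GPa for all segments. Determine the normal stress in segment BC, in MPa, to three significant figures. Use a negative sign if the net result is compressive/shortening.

-5.51 MPa

Internal axial forces (sectioning from the free end, tension +): N_CD = 16.9 kN, N_BC = -14.5 kN, N_AB = 2.1 kN.
A_BC = 2632 mm².
σ_BC = N_BC/A_BC = -14500/2632 = -5.51 MPa.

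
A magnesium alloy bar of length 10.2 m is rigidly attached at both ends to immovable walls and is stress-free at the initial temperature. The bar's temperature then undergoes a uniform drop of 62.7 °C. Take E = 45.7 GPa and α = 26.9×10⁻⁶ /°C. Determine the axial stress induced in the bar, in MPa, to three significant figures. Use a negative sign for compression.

77.1 MPa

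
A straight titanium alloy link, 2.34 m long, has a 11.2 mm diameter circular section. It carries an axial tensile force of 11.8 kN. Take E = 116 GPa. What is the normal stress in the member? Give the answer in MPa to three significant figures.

120 MPa

A = 98.52 mm².
σ = N/A = 11800/98.52 = 119.8 MPa.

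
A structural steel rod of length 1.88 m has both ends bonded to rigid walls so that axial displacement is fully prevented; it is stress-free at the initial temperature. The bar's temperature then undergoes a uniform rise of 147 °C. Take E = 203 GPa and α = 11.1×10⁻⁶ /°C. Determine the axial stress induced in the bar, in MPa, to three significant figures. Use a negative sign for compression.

-331 MPa

Free thermal expansion αLΔT = 11.1e-6 · 1880 · 147 = 3.068 mm.
The walls impose strain ε = −(3.068)/1880 = -1.6317e-03; σ = Eε = 203000 · -1.6317e-03 = -331.2 MPa.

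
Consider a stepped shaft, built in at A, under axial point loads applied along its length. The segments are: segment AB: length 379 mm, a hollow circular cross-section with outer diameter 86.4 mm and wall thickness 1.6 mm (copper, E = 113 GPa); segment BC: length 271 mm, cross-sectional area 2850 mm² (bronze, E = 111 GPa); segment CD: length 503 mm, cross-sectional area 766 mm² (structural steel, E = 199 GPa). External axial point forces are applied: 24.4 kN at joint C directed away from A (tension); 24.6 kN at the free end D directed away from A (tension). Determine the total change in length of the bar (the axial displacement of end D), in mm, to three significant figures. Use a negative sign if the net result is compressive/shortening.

Internal axial forces (sectioning from the free end, tension +): N_CD = 24.6 kN, N_BC = 49 kN, N_AB = 49 kN.
A_AB = 426.3 mm².
δ_AB = 49000·379/(426.3·113000) = 0.3856 mm
δ_BC = 49000·271/(2850·111000) = 0.04198 mm
δ_CD = 24600·503/(766·199000) = 0.08117 mm
δ = Σδ_i = 0.5087 mm.

0.509 mm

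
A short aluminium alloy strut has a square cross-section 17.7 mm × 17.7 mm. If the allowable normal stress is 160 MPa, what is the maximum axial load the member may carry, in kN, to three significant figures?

A = 313.3 mm².
P_max = σ_allow · A = 160 · 313.3 = 50130 N = 50.13 kN.

50.1 kN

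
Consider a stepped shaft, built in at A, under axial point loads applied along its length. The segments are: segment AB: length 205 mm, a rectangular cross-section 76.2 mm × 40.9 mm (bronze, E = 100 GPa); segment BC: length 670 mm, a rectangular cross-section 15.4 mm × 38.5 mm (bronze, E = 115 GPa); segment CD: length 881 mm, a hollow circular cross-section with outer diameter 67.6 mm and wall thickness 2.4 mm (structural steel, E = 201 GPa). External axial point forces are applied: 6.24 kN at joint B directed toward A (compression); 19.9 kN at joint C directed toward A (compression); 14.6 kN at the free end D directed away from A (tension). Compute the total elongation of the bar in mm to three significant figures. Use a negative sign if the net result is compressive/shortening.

0.0705 mm

Internal axial forces (sectioning from the free end, tension +): N_CD = 14.6 kN, N_BC = -5.3 kN, N_AB = -11.54 kN.
A_AB = 3117 mm².
A_BC = 592.9 mm².
A_CD = 491.6 mm².
δ_AB = -11540·205/(3117·100000) = -0.007591 mm
δ_BC = -5300·670/(592.9·115000) = -0.05208 mm
δ_CD = 14600·881/(491.6·201000) = 0.1302 mm
δ = Σδ_i = 0.0705 mm.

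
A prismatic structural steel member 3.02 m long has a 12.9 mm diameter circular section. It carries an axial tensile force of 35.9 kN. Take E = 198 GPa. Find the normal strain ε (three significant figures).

0.00139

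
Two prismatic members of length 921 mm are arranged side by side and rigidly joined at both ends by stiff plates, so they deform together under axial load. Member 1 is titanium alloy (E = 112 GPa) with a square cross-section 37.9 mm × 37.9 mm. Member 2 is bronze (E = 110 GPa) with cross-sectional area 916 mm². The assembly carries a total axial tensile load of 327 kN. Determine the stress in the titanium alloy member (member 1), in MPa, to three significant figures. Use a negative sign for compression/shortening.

140 MPa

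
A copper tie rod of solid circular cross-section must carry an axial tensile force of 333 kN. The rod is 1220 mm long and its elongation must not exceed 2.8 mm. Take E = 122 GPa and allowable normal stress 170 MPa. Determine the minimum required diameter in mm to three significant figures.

Required area A ≥ P/σ_allow = 333000/170 = 1959 mm².
For a solid circular section, d ≥ √(4A/π) = 49.94 mm.
Elongation limit: A ≥ PL/(Eδ_allow) = 333000·1220/(122000·2.8) = 1189 mm² ⇒ d ≥ 38.91 mm.
The stress limit governs.

49.9 mm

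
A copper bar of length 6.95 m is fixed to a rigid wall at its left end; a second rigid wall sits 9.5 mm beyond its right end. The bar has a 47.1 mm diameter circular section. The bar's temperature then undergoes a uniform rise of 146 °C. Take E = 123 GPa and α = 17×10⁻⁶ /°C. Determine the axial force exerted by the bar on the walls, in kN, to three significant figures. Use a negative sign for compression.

-239 kN

Free thermal expansion αLΔT = 17e-6 · 6950 · 146 = 17.25 mm.
The walls engage after the gap closes; constrained expansion = 17.25 − 9.5 = 7.75 mm.
The walls impose strain ε = −(7.75)/6950 = -1.1151e-03; σ = Eε = 123000 · -1.1151e-03 = -137.2 MPa.
Wall reaction R = σ·A = -137.2·1742 = -239000 N = -239 kN.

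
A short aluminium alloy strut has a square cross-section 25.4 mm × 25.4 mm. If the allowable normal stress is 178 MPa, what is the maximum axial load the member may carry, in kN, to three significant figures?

115 kN

A = 645.2 mm².
P_max = σ_allow · A = 178 · 645.2 = 114800 N = 114.8 kN.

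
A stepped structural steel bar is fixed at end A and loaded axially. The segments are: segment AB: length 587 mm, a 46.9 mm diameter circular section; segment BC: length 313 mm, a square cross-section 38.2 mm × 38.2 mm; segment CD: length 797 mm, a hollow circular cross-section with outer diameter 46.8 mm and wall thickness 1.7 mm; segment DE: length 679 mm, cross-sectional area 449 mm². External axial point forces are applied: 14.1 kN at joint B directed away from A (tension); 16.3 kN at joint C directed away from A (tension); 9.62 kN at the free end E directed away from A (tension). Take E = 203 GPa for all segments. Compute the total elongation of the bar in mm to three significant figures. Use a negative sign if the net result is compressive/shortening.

0.323 mm

Internal axial forces (sectioning from the free end, tension +): N_DE = 9.62 kN, N_CD = 9.62 kN, N_BC = 25.92 kN, N_AB = 40.02 kN.
A_AB = 1728 mm².
A_BC = 1459 mm².
A_CD = 240.9 mm².
δ_AB = 40020·587/(1728·203000) = 0.06699 mm
δ_BC = 25920·313/(1459·203000) = 0.02739 mm
δ_CD = 9620·797/(240.9·203000) = 0.1568 mm
δ_DE = 9620·679/(449·203000) = 0.07166 mm
δ = Σδ_i = 0.3228 mm.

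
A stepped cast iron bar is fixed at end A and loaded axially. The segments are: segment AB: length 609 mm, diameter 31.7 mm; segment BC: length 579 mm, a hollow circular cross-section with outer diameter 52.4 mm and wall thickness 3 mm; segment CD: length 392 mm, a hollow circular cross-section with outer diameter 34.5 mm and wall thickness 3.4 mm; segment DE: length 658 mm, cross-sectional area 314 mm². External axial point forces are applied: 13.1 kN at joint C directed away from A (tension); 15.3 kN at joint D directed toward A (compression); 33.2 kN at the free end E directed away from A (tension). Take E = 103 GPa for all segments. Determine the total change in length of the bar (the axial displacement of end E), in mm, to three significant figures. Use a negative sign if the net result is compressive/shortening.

Internal axial forces (sectioning from the free end, tension +): N_DE = 33.2 kN, N_CD = 17.9 kN, N_BC = 31 kN, N_AB = 31 kN.
A_AB = 789.2 mm².
A_BC = 465.6 mm².
A_CD = 332.2 mm².
δ_AB = 31000·609/(789.2·103000) = 0.2322 mm
δ_BC = 31000·579/(465.6·103000) = 0.3743 mm
δ_CD = 17900·392/(332.2·103000) = 0.2051 mm
δ_DE = 33200·658/(314·103000) = 0.6755 mm
δ = Σδ_i = 1.487 mm.

1.49 mm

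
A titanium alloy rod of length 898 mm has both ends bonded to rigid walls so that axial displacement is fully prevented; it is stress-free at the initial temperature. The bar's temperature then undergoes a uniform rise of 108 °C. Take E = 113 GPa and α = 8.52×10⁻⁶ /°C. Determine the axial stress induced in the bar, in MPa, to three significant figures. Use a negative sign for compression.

Free thermal expansion αLΔT = 8.52e-6 · 898 · 108 = 0.8263 mm.
The walls impose strain ε = −(0.8263)/898 = -9.2016e-04; σ = Eε = 113000 · -9.2016e-04 = -104 MPa.

-104 MPa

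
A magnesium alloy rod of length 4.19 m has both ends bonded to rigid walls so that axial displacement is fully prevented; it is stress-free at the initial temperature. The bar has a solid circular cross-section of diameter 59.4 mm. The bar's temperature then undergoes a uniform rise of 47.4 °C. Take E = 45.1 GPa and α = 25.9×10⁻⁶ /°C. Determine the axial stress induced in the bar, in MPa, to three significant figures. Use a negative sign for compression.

-55.4 MPa

Free thermal expansion αLΔT = 25.9e-6 · 4190 · 47.4 = 5.144 mm.
The walls impose strain ε = −(5.144)/4190 = -1.2277e-03; σ = Eε = 45100 · -1.2277e-03 = -55.37 MPa.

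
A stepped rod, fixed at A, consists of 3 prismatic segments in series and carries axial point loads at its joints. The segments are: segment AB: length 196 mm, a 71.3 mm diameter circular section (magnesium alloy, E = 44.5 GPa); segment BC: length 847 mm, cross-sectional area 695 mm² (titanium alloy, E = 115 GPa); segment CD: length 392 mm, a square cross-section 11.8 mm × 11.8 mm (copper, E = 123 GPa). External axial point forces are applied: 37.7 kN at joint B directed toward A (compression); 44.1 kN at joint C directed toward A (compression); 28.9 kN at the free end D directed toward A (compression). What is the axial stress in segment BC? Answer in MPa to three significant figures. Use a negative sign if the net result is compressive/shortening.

Internal axial forces (sectioning from the free end, tension +): N_CD = -28.9 kN, N_BC = -73 kN, N_AB = -110.7 kN.
σ_BC = N_BC/A_BC = -73000/695 = -105 MPa.

-105 MPa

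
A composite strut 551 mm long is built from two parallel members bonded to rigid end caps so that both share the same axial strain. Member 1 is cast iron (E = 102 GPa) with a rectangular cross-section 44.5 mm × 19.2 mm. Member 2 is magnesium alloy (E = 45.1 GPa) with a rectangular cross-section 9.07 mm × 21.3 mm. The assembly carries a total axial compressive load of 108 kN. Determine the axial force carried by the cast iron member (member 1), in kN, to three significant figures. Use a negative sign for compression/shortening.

-98.2 kN

A_1 = 854.4 mm².
A_2 = 193.2 mm².
Equal strain + equilibrium ⇒ each member carries load in proportion to AE: A₁E₁ = 87150000 N, A₂E₂ = 8713000 N, ΣAE = 95860000 N.
F₁ = P·A₁E₁/ΣAE = -108000·87150000/95860000 = -98180 N.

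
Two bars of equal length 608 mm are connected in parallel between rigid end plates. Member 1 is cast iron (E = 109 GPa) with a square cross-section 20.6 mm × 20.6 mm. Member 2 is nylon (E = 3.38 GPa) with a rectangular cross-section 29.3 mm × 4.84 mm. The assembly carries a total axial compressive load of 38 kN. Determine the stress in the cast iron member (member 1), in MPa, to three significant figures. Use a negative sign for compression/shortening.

A_1 = 424.4 mm².
A_2 = 141.8 mm².
Equal strain + equilibrium ⇒ each member carries load in proportion to AE: A₁E₁ = 46260000 N, A₂E₂ = 479300 N, ΣAE = 46730000 N.
σ₁ = P·E₁/ΣAE = -38000·109000/46730000 = -88.63 MPa.

-88.6 MPa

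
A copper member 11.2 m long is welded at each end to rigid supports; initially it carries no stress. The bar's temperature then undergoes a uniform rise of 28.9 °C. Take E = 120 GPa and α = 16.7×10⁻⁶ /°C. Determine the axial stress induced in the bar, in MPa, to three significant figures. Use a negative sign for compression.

Free thermal expansion αLΔT = 16.7e-6 · 11200 · 28.9 = 5.405 mm.
The walls impose strain ε = −(5.405)/11200 = -4.8263e-04; σ = Eε = 120000 · -4.8263e-04 = -57.92 MPa.

-57.9 MPa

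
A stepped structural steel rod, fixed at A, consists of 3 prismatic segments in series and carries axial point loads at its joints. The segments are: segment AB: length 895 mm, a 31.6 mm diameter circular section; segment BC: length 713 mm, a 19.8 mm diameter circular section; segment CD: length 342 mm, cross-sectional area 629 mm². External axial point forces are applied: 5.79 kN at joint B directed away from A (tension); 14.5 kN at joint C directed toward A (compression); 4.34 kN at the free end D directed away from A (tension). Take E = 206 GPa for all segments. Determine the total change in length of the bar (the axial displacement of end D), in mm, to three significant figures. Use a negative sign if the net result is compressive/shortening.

Internal axial forces (sectioning from the free end, tension +): N_CD = 4.34 kN, N_BC = -10.16 kN, N_AB = -4.37 kN.
A_AB = 784.3 mm².
A_BC = 307.9 mm².
δ_AB = -4370·895/(784.3·206000) = -0.02421 mm
δ_BC = -10160·713/(307.9·206000) = -0.1142 mm
δ_CD = 4340·342/(629·206000) = 0.01146 mm
δ = Σδ_i = -0.127 mm.

-0.127 mm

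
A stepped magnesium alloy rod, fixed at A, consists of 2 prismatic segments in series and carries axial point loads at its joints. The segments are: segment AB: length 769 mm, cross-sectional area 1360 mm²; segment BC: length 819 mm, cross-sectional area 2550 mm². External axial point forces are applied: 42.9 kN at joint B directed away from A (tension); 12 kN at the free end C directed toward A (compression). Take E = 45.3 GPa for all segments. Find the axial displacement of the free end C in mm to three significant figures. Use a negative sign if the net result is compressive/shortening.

Internal axial forces (sectioning from the free end, tension +): N_BC = -12 kN, N_AB = 30.9 kN.
δ_AB = 30900·769/(1360·45300) = 0.3857 mm
δ_BC = -12000·819/(2550·45300) = -0.08508 mm
δ = Σδ_i = 0.3006 mm.

0.301 mm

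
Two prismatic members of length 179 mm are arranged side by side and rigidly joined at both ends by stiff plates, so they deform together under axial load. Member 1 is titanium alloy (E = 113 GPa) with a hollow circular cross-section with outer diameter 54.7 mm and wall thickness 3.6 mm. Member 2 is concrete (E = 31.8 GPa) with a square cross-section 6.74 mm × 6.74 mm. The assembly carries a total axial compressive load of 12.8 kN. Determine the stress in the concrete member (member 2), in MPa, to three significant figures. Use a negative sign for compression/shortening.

A_1 = 577.9 mm².
A_2 = 45.43 mm².
Equal strain + equilibrium ⇒ each member carries load in proportion to AE: A₁E₁ = 65310000 N, A₂E₂ = 1445000 N, ΣAE = 66750000 N.
σ₂ = P·E₂/ΣAE = -12800·31800/66750000 = -6.098 MPa.

-6.10 MPa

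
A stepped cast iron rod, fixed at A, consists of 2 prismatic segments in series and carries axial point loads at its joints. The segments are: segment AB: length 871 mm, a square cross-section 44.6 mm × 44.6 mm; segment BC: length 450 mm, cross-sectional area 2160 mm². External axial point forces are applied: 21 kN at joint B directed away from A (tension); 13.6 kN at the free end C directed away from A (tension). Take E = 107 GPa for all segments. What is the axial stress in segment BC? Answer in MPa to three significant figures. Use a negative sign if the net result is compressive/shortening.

6.30 MPa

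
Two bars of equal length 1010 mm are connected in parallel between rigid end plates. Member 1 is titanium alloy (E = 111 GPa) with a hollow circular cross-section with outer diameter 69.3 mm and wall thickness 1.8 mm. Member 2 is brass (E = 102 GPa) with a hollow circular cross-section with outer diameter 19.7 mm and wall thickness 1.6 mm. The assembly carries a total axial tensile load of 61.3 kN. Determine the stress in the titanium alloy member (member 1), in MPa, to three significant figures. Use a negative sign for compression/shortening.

132 MPa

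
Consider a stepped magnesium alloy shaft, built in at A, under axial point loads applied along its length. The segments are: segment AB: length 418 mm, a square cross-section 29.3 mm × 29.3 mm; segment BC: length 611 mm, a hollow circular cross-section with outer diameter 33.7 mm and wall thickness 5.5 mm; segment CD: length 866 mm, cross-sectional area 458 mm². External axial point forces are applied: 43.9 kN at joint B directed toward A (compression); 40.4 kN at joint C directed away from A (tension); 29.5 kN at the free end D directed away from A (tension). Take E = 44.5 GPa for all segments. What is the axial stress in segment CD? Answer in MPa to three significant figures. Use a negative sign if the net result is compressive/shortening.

Internal axial forces (sectioning from the free end, tension +): N_CD = 29.5 kN, N_BC = 69.9 kN, N_AB = 26 kN.
σ_CD = N_CD/A_CD = 29500/458 = 64.41 MPa.

64.4 MPa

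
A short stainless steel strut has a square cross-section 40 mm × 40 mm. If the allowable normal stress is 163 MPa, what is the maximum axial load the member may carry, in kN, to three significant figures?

261 kN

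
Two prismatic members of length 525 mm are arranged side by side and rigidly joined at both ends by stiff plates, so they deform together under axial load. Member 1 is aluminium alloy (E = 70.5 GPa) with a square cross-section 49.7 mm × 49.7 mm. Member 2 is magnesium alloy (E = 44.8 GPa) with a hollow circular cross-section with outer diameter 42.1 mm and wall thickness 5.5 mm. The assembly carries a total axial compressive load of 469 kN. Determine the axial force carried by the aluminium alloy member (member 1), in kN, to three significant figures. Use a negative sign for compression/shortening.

-403 kN

A_1 = 2470 mm².
A_2 = 632.4 mm².
Equal strain + equilibrium ⇒ each member carries load in proportion to AE: A₁E₁ = 174100000 N, A₂E₂ = 28330000 N, ΣAE = 202500000 N.
F₁ = P·A₁E₁/ΣAE = -469000·174100000/202500000 = -403400 N.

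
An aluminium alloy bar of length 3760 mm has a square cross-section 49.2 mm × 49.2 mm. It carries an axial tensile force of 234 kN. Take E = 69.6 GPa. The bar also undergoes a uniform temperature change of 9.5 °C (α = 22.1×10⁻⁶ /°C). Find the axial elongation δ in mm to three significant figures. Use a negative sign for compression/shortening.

A = 2421 mm².
δ_mech = NL/(AE) = 234000·3760/(2421·69600) = 5.222 mm.
δ_thermal = αLΔT = 22.1e-6·3760·9.5 = 0.7894 mm.
δ = δ_mech + δ_thermal = 6.012 mm.

6.01 mm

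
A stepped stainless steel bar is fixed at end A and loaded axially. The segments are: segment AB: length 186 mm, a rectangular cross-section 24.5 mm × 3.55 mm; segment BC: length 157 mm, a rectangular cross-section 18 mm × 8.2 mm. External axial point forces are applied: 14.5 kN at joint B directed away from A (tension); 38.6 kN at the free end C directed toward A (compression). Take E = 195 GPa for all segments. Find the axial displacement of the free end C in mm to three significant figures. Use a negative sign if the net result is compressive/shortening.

-0.475 mm

Internal axial forces (sectioning from the free end, tension +): N_BC = -38.6 kN, N_AB = -24.1 kN.
A_AB = 86.97 mm².
A_BC = 147.6 mm².
δ_AB = -24100·186/(86.97·195000) = -0.2643 mm
δ_BC = -38600·157/(147.6·195000) = -0.2106 mm
δ = Σδ_i = -0.4749 mm.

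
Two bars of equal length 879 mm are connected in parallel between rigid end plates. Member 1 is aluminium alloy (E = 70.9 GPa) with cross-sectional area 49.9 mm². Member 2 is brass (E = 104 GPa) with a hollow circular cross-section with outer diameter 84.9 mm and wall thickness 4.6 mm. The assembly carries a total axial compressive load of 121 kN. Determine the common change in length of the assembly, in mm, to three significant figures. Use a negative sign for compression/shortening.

-0.856 mm

A_2 = 1160 mm².
Equal strain + equilibrium ⇒ each member carries load in proportion to AE: A₁E₁ = 3538000 N, A₂E₂ = 120700000 N, ΣAE = 124200000 N.
δ = PL/ΣAE = -121000·879/124200000 = -0.8562 mm.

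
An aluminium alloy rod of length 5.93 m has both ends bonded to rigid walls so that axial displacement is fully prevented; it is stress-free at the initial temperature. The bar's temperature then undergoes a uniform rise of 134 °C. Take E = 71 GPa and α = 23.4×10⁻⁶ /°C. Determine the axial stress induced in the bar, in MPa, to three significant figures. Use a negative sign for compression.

Free thermal expansion αLΔT = 23.4e-6 · 5930 · 134 = 18.59 mm.
The walls impose strain ε = −(18.59)/5930 = -3.1356e-03; σ = Eε = 71000 · -3.1356e-03 = -222.6 MPa.

-223 MPa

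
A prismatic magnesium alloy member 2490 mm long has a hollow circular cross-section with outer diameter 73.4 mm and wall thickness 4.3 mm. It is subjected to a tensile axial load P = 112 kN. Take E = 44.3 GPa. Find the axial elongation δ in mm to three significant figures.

6.74 mm

A = 933.5 mm².
δ_mech = NL/(AE) = 112000·2490/(933.5·44300) = 6.744 mm.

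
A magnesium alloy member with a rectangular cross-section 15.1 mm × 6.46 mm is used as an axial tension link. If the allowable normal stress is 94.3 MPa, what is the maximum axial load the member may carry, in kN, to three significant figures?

A = 97.55 mm².
P_max = σ_allow · A = 94.3 · 97.55 = 9199 N = 9.199 kN.

9.20 kN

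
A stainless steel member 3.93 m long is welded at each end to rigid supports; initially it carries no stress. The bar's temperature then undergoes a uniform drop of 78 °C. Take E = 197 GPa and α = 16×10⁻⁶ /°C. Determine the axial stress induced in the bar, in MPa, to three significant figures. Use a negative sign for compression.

246 MPa

Free thermal expansion αLΔT = 16e-6 · 3930 · -78 = -4.905 mm.
The walls impose strain ε = −(-4.905)/3930 = 1.2480e-03; σ = Eε = 197000 · 1.2480e-03 = 245.9 MPa.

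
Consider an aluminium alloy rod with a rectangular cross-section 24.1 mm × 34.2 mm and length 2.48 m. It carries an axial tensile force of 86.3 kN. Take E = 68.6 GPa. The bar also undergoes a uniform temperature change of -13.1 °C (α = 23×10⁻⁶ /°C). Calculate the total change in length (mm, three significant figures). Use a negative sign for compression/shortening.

3.04 mm

A = 824.2 mm².
δ_mech = NL/(AE) = 86300·2480/(824.2·68600) = 3.785 mm.
δ_thermal = αLΔT = 23e-6·2480·-13.1 = -0.7472 mm.
δ = δ_mech + δ_thermal = 3.038 mm.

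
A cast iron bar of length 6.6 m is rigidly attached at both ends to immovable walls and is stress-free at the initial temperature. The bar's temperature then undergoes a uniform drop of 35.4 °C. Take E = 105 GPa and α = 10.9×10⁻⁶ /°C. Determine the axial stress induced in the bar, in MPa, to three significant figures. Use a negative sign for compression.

Free thermal expansion αLΔT = 10.9e-6 · 6600 · -35.4 = -2.547 mm.
The walls impose strain ε = −(-2.547)/6600 = 3.8586e-04; σ = Eε = 105000 · 3.8586e-04 = 40.52 MPa.

40.5 MPa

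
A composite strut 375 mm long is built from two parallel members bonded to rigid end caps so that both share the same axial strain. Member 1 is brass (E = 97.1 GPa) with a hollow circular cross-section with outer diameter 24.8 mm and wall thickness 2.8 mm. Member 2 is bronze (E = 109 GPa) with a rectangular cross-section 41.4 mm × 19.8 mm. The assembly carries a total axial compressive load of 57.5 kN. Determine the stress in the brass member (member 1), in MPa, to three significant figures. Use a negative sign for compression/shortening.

-51.6 MPa

A_1 = 193.5 mm².
A_2 = 819.7 mm².
Equal strain + equilibrium ⇒ each member carries load in proportion to AE: A₁E₁ = 18790000 N, A₂E₂ = 89350000 N, ΣAE = 108100000 N.
σ₁ = P·E₁/ΣAE = -57500·97100/108100000 = -51.63 MPa.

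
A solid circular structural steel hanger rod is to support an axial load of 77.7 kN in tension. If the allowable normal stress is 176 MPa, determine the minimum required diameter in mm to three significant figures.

Required area A ≥ P/σ_allow = 77700/176 = 441.5 mm².
For a solid circular section, d ≥ √(4A/π) = 23.71 mm.

23.7 mm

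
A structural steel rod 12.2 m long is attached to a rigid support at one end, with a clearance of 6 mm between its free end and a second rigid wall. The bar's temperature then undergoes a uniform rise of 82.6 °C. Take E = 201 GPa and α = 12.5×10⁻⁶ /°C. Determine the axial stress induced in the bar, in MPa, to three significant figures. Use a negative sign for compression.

-109 MPa

Free thermal expansion αLΔT = 12.5e-6 · 12200 · 82.6 = 12.6 mm.
The walls engage after the gap closes; constrained expansion = 12.6 − 6 = 6.596 mm.
The walls impose strain ε = −(6.596)/12200 = -5.4070e-04; σ = Eε = 201000 · -5.4070e-04 = -108.7 MPa.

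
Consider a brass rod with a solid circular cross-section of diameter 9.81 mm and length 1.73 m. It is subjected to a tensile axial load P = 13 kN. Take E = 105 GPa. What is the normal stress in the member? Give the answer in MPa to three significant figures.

172 MPa

A = 75.58 mm².
σ = N/A = 13000/75.58 = 172 MPa.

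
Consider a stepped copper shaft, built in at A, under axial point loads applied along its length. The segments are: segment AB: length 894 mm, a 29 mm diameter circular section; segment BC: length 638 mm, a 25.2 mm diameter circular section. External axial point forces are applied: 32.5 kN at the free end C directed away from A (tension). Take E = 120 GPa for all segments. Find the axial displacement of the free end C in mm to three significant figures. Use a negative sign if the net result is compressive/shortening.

0.713 mm

Internal axial forces (sectioning from the free end, tension +): N_BC = 32.5 kN, N_AB = 32.5 kN.
A_AB = 660.5 mm².
A_BC = 498.8 mm².
δ_AB = 32500·894/(660.5·120000) = 0.3666 mm
δ_BC = 32500·638/(498.8·120000) = 0.3464 mm
δ = Σδ_i = 0.713 mm.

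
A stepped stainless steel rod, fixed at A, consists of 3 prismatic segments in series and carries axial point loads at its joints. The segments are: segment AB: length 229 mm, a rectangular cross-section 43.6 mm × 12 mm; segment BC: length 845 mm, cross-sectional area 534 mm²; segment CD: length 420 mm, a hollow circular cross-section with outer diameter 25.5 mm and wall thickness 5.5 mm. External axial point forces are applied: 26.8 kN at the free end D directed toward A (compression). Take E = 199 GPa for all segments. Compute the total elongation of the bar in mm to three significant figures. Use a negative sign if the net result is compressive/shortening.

-0.436 mm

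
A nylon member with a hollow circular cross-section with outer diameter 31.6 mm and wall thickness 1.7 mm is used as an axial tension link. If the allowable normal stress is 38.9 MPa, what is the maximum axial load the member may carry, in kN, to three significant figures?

6.21 kN

A = 159.7 mm².
P_max = σ_allow · A = 38.9 · 159.7 = 6212 N = 6.212 kN.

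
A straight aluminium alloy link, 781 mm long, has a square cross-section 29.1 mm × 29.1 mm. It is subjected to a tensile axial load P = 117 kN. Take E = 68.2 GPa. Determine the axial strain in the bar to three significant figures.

0.00203

A = 846.8 mm².
σ = N/A = 138.2 MPa; ε = σ/E = 138.2/68200 = 2.026e-03.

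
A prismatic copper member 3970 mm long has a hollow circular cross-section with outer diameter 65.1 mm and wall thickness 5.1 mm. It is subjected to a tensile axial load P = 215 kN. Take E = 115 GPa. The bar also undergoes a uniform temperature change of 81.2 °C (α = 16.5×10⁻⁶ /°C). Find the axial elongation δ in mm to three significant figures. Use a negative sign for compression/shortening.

A = 961.3 mm².
δ_mech = NL/(AE) = 215000·3970/(961.3·115000) = 7.721 mm.
δ_thermal = αLΔT = 16.5e-6·3970·81.2 = 5.319 mm.
δ = δ_mech + δ_thermal = 13.04 mm.

13.0 mm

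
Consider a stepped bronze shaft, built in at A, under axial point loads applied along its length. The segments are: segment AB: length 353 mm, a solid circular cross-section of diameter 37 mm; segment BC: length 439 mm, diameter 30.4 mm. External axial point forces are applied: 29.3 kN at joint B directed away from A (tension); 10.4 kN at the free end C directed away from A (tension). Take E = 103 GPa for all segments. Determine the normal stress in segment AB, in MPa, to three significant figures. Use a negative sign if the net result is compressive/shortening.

36.9 MPa

Internal axial forces (sectioning from the free end, tension +): N_BC = 10.4 kN, N_AB = 39.7 kN.
A_AB = 1075 mm².
σ_AB = N_AB/A_AB = 39700/1075 = 36.92 MPa.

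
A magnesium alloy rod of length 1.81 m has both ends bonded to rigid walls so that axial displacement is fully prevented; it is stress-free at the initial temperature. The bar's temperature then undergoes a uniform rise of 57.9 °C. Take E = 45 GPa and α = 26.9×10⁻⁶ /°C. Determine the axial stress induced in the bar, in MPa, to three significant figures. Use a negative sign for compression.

Free thermal expansion αLΔT = 26.9e-6 · 1810 · 57.9 = 2.819 mm.
The walls impose strain ε = −(2.819)/1810 = -1.5575e-03; σ = Eε = 45000 · -1.5575e-03 = -70.09 MPa.

-70.1 MPa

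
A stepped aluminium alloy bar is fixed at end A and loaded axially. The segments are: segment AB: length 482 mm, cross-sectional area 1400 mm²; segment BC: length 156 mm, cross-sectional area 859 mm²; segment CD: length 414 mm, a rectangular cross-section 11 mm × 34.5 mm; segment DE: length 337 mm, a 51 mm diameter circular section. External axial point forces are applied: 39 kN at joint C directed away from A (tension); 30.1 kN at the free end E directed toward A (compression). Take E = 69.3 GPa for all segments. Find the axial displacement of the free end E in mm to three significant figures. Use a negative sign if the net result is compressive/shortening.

Internal axial forces (sectioning from the free end, tension +): N_DE = -30.1 kN, N_CD = -30.1 kN, N_BC = 8.9 kN, N_AB = 8.9 kN.
A_CD = 379.5 mm².
A_DE = 2043 mm².
δ_AB = 8900·482/(1400·69300) = 0.04422 mm
δ_BC = 8900·156/(859·69300) = 0.02332 mm
δ_CD = -30100·414/(379.5·69300) = -0.4738 mm
δ_DE = -30100·337/(2043·69300) = -0.07165 mm
δ = Σδ_i = -0.4779 mm.

-0.478 mm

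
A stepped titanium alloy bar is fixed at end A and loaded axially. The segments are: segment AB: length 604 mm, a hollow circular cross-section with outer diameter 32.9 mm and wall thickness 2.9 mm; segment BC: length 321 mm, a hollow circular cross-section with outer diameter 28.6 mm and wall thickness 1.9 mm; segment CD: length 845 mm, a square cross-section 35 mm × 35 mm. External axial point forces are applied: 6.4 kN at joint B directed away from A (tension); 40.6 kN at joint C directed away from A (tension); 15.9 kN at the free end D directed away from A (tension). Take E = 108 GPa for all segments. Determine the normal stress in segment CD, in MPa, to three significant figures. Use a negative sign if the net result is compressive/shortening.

13.0 MPa

Internal axial forces (sectioning from the free end, tension +): N_CD = 15.9 kN, N_BC = 56.5 kN, N_AB = 62.9 kN.
A_CD = 1225 mm².
σ_CD = N_CD/A_CD = 15900/1225 = 12.98 MPa.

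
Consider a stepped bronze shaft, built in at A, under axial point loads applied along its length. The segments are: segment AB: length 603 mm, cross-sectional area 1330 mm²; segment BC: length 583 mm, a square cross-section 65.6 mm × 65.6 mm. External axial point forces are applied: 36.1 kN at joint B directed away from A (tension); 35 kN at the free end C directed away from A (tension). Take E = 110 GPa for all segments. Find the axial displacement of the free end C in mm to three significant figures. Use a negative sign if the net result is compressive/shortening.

Internal axial forces (sectioning from the free end, tension +): N_BC = 35 kN, N_AB = 71.1 kN.
A_BC = 4303 mm².
δ_AB = 71100·603/(1330·110000) = 0.2931 mm
δ_BC = 35000·583/(4303·110000) = 0.04311 mm
δ = Σδ_i = 0.3362 mm.

0.336 mm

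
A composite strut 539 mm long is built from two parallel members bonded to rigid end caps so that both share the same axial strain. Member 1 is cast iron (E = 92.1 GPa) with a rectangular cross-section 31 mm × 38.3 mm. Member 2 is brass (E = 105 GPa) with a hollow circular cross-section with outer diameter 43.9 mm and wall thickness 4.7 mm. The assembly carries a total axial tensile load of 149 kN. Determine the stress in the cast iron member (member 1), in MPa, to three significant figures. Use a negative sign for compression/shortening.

80.7 MPa

A_1 = 1187 mm².
A_2 = 578.8 mm².
Equal strain + equilibrium ⇒ each member carries load in proportion to AE: A₁E₁ = 109400000 N, A₂E₂ = 60770000 N, ΣAE = 170100000 N.
σ₁ = P·E₁/ΣAE = 149000·92100/170100000 = 80.66 MPa.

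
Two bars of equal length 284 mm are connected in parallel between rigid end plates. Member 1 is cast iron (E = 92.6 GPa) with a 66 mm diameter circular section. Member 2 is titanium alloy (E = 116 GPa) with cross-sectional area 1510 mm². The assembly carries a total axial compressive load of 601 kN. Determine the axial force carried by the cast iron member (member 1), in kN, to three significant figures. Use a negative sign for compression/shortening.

-387 kN

A_1 = 3421 mm².
Equal strain + equilibrium ⇒ each member carries load in proportion to AE: A₁E₁ = 316800000 N, A₂E₂ = 175200000 N, ΣAE = 492000000 N.
F₁ = P·A₁E₁/ΣAE = -601000·316800000/492000000 = -387000 N.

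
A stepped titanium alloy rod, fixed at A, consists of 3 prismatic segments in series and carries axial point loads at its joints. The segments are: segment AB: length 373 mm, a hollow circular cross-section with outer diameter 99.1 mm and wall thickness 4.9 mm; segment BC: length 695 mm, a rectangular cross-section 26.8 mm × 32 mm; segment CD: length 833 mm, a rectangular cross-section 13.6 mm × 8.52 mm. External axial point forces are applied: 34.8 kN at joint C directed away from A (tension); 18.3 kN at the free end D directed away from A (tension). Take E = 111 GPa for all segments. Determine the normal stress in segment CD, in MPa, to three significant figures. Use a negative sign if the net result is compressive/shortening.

Internal axial forces (sectioning from the free end, tension +): N_CD = 18.3 kN, N_BC = 53.1 kN, N_AB = 53.1 kN.
A_CD = 115.9 mm².
σ_CD = N_CD/A_CD = 18300/115.9 = 157.9 MPa.

158 MPa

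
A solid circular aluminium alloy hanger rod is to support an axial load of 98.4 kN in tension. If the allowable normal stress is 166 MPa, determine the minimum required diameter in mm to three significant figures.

27.5 mm

Required area A ≥ P/σ_allow = 98400/166 = 592.8 mm².
For a solid circular section, d ≥ √(4A/π) = 27.47 mm.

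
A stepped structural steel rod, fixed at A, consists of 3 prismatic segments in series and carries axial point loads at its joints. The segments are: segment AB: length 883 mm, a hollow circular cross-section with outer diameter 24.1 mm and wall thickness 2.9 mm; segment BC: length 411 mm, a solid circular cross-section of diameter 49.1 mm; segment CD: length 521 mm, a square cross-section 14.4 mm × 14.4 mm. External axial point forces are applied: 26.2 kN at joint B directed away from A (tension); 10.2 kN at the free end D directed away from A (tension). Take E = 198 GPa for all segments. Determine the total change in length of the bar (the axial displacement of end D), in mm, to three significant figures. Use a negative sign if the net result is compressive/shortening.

0.981 mm

Internal axial forces (sectioning from the free end, tension +): N_CD = 10.2 kN, N_BC = 10.2 kN, N_AB = 36.4 kN.
A_AB = 193.1 mm².
A_BC = 1893 mm².
A_CD = 207.4 mm².
δ_AB = 36400·883/(193.1·198000) = 0.8405 mm
δ_BC = 10200·411/(1893·198000) = 0.01118 mm
δ_CD = 10200·521/(207.4·198000) = 0.1294 mm
δ = Σδ_i = 0.9811 mm.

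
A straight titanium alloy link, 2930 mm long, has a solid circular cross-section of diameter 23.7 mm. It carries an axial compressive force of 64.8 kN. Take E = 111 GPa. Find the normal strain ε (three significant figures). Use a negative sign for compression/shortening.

-0.00132

A = 441.2 mm².
σ = N/A = -146.9 MPa; ε = σ/E = -146.9/111000 = -1.323e-03.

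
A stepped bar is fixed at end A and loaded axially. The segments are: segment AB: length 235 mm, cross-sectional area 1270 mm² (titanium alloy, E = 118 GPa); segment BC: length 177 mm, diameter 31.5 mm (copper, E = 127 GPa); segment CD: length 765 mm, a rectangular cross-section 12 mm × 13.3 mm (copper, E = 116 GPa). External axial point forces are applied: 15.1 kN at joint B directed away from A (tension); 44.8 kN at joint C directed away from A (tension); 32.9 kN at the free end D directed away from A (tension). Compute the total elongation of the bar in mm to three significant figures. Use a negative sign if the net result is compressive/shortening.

Internal axial forces (sectioning from the free end, tension +): N_CD = 32.9 kN, N_BC = 77.7 kN, N_AB = 92.8 kN.
A_BC = 779.3 mm².
A_CD = 159.6 mm².
δ_AB = 92800·235/(1270·118000) = 0.1455 mm
δ_BC = 77700·177/(779.3·127000) = 0.139 mm
δ_CD = 32900·765/(159.6·116000) = 1.359 mm
δ = Σδ_i = 1.644 mm.

1.64 mm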